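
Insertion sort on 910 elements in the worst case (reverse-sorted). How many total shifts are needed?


In the worst case (reverse-sorted), each element shifts past all previous:
  Element 1: 1 shifts
  Element 2: 2 shifts
  Element 3: 3 shifts
  Element 4: 4 shifts
  Element 5: 5 shifts
  ...
  Element 909: 909 shifts
Total = 1 + 2 + ... + 909
= 910*(910-1)/2 = 413595


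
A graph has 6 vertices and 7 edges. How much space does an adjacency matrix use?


Adjacency matrix: V x V grid of entries
Space = V^2 = 6^2 = 6 * 6 = 36


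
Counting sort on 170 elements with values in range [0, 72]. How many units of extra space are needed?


Output array size: 170 (to store sorted result)
Count array size: 73 (one slot per possible value, range 0 to 72)
Total extra space = 170 + 73 = 243


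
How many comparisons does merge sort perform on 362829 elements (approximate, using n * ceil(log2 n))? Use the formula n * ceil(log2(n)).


Recursion depth: ceil(log2(362829)) = 19
Each recursion level merges n = 362829 elements
Total = 362829 * 19 = 6893751


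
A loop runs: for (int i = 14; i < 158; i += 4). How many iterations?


Loop starts at i = 14, increments by 4, stops when i >= 158.
Number of iterations = ceil((158 - 14) / 4)
= ceil(144 / 4)
= 36


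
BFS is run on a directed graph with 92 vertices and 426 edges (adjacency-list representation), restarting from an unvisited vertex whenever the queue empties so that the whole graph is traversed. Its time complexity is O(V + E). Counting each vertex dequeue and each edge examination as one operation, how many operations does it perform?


A full BFS traversal dequeues each vertex exactly once and examines each directed edge exactly once.
V = 92 (vertex processing cost)
E = 426 (edge examination cost)
Total operations proportional to V + E = 92 + 426 = 518


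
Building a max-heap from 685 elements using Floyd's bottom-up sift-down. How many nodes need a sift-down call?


In a heap of 685 elements (0-indexed array):
  Last element index: 684
  Parent of last element: floor((684 - 1) / 2) = 341
  Internal nodes: indices 0 to 341
  Count = floor(685/2) = 342


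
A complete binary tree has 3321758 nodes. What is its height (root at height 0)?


In a complete binary tree, level k holds nodes 2^k .. 2^(k+1)-1 (1-indexed).
Height = floor(log2(n)) = floor(log2(3321758)) = 21
Check: 2^21 = 2097152 <= 3321758 < 4194304 = 2^22


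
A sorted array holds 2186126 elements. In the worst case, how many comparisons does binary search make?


Halving sequence: 2186126 -> 1093063 -> 546531 -> 273265 -> 136632 -> 68316 -> 34158 -> 17079 -> 8539 -> 4269 -> 2134 -> 1067 -> 533 -> 266 -> 133 -> 66 -> 33 -> 16 -> 8 -> 4 -> 2 -> 1
Number of halvings = 21
Max comparisons = 21 + 1 = 22


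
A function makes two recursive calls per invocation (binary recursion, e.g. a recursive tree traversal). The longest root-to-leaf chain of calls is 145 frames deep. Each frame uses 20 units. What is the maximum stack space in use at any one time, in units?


Binary recursion: the two calls run one after the other, so only one root-to-leaf chain of frames is on the stack at a time.
Maximum depth (longest chain) = 145 frames
Each frame = 20 units
Max stack space = 145 * 20 = 2900


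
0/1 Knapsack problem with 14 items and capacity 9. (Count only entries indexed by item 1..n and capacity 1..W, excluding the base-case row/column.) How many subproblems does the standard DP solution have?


The DP table is indexed by (item, capacity).
Rows: 14 items
Columns: 9 capacity values (1 to W)
Total subproblems = 14 * 9 = 126


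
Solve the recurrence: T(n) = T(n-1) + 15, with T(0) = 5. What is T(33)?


Unrolling the recurrence:
T(33) = T(32) + 15
       = T(31) + 15 + 15
       = T(30) + 15*3
       ...
       = T(0) + 15*33
       = 5 + 495 = 500


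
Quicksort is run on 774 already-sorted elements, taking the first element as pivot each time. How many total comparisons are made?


Sum of comparisons per partition:
773 + 772 + ... + 1 + 0
= 774 * (774 - 1) / 2
= 774 * 773 / 2
= 299151


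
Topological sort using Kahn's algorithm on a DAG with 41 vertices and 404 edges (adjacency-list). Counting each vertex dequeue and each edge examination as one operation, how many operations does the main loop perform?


Kahn's algorithm:
  1. Compute in-degrees: O(V + E)
  2. Process queue: each vertex dequeued once (O(V))
     each edge examined once (O(E))
Total = V + E = 41 + 404 = 445


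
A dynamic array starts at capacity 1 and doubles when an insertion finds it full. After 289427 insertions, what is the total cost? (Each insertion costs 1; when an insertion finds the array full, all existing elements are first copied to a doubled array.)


Insertion cost: 289427 (one per element)
Resizes occur just before inserting elements 2, 3, 5, 9, ...
Elements copied at each resize: 1 + 2 + 4 + 8 + 16 + 32 + 64 + 128 + 256 + 512 + 1024 + 2048 + 4096 + 8192 + 16384 + 32768 + 65536 + 131072 + 262144
Sum of copies = 524287 (geometric series: 2^k - 1)
Total = 289427 + 524287 = 813714


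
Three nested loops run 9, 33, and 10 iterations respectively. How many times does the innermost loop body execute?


Loop 1 (outermost): 9 iterations
Loop 2 (middle): 33 iterations per outer
Loop 3 (innermost): 10 iterations per middle
Total = 9 * 33 * 10 = 2970


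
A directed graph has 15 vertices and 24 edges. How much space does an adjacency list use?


Adjacency list: one list head per vertex + one entry per edge
Vertex heads: 15
Edge entries: 24
Total = 15 + 24 = 39


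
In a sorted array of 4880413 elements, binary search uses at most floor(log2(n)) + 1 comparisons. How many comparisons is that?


Halving sequence: 4880413 -> 2440206 -> 1220103 -> 610051 -> 305025 -> 152512 -> 76256 -> 38128 -> 19064 -> 9532 -> 4766 -> 2383 -> 1191 -> 595 -> 297 -> 148 -> 74 -> 37 -> 18 -> 9 -> 4 -> 2 -> 1
Number of halvings = 22
Max comparisons = 22 + 1 = 23


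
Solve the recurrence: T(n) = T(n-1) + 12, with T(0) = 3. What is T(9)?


Unrolling the recurrence:
T(9) = T(8) + 12
       = T(7) + 12 + 12
       = T(6) + 12*3
       ...
       = T(0) + 12*9
       = 3 + 108 = 111


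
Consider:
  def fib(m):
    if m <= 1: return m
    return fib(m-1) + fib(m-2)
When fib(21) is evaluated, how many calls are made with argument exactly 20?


Let N(m) = number of times fib(m) is called while evaluating fib(21).
N(21) = 1 (the initial call).
N(20) = 1 (only fib(21) calls it).
For 1 <= m <= 19: fib(m) is called by fib(m+1) and fib(m+2), so
  N(m) = N(m+1) + N(m+2).
fib(0) is called only by fib(2), so N(0) = N(2).
Walk down from m=21:
  N(21)=1, N(20)=1
N(20) = 1


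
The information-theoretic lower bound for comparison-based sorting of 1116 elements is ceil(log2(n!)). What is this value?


A binary decision tree of height h has at most 2^h leaves and needs at least n! of them, so h >= ceil(log2(n!)).
1116! is far too large to multiply out, so use Stirling's series:
  ln(n!) ~ n ln n - n + (1/2) ln(2 pi n) + 1/(12n)  (error below 1/(360 n^3), negligible here)
  ln(1116) = 7.0175061
  n ln n = 1116 * 7.0175061 = 7831.5368
  (1/2) ln(2 pi * 1116) = (1/2) ln(7012.0348) = 4.4277
  1/(12*1116) = 0.0001
  ln(1116!) ~ 7831.5368 - 1116 + 4.4277 + 0.0001 = 6719.9646
Convert to base 2: log2(1116!) = 6719.9646 / ln 2 = 6719.9646 / 0.69314718 = 9694.8596
ceil(9694.8596) = 9695


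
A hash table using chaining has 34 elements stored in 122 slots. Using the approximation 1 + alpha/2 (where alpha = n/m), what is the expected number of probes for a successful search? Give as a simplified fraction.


Load factor alpha = n/m = 34/122
Expected probes = 1 + alpha/2 = 1 + 34/(2*122)
= 1 + 34/244
= 244/244 + 34/244
= 278/244
Simplify: 139/122


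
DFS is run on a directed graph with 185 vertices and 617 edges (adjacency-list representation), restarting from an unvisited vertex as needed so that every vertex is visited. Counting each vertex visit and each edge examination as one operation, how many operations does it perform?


A full DFS traversal processes each vertex exactly once (push/pop on stack).
Each directed edge is examined once.
V = 185, E = 617
V + E = 802


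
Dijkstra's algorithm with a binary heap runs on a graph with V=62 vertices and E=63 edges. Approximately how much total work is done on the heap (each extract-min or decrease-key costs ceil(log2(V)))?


Dijkstra with a binary heap: each vertex is extracted once, each edge may relax once.
Each heap operation costs O(log V).
V + E = 62 + 63 = 125
ceil(log2(62)) = 6 (since 2^5 = 32 < 62 <= 64 = 2^6)
Total heap work = (V+E) * ceil(log2(V)) = 125 * 6 = 750


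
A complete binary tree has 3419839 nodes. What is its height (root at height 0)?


In a complete binary tree, level k holds nodes 2^k .. 2^(k+1)-1 (1-indexed).
Height = floor(log2(n)) = floor(log2(3419839)) = 21
Check: 2^21 = 2097152 <= 3419839 < 4194304 = 2^22


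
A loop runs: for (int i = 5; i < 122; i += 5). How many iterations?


Loop starts at i = 5, increments by 5, stops when i >= 122.
Number of iterations = ceil((122 - 5) / 5)
= ceil(117 / 5)
= 24


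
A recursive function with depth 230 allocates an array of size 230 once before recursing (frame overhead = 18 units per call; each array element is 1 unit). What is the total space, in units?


Array allocation: 230 units (allocated once)
Stack frames: 230 deep * 18 per frame = 4140 units
Total = 230 + 4140 = 4370


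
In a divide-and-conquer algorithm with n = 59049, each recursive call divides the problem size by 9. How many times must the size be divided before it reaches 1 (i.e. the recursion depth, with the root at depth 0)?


Number of divisions = log_9(59049)
Sizes: 59049 -> 6561 -> 729 -> 81 -> 9 -> 1 (5 divisions)
Recursion depth = 5


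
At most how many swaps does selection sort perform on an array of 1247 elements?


Each of the 1246 passes places one element in its final position.
Pass 1: swap minimum into position 0
Pass 2: swap minimum of remaining into position 1
...
Pass 1246: last two elements, one swap
Maximum swaps = 1247 - 1 = 1246


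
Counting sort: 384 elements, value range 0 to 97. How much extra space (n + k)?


n = 384 (output array)
k = 98 (count array for 98 distinct values)
Extra space = 384 + 98 = 482


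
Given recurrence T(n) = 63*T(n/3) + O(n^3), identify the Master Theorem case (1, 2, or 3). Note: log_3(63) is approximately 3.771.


Master Theorem parameters: a=63, b=3, c=3
log_b(a) = 3.771
Compare b^c with a: 3^3 = 27 < 63, so c < log_b(a).
Comparing c=3 vs log_b(a)=3.771:
3 < 3.771 => Case 1
Result: T(n) = O(n^(log_3 63)) ~ O(n^3.771)
Master Theorem case = 1


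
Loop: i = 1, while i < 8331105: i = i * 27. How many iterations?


i multiplies by 27 each step:
i = 1 -> 27 -> 729 -> 19683 -> 531441 -> 14348907 (stop)
Iterations = ceil(log_27(8331105)) = 5


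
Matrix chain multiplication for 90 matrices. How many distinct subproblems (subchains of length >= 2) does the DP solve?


Subproblems are indexed by (i, j) where i < j.
Number of such pairs = n*(n-1)/2
= 90 * 89 / 2
= 4005


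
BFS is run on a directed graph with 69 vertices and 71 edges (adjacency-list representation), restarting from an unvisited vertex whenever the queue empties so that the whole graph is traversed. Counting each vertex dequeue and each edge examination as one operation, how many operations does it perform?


A full BFS traversal dequeues each vertex exactly once and examines each directed edge exactly once.
V = 69 (vertex processing cost)
E = 71 (edge examination cost)
Total operations proportional to V + E = 69 + 71 = 140


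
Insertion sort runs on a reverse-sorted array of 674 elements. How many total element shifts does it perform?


Sum of shifts = 1 + 2 + 3 + ... + 673
= 674 * 673 / 2
= 453602 / 2
= 226801


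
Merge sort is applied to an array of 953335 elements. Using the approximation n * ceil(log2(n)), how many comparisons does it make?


Merge sort divides the array into halves recursively.
Number of levels = ceil(log2(953335)) = 20
At each level, approximately n = 953335 comparisons are needed for merging.
Total comparisons ~ n * ceil(log2(n)) = 953335 * 20 = 19066700


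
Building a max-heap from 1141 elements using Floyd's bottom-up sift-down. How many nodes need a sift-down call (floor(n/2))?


In a heap of 1141 elements (0-indexed array):
  Last element index: 1140
  Parent of last element: floor((1140 - 1) / 2) = 569
  Internal nodes: indices 0 to 569
  Count = floor(1141/2) = 570


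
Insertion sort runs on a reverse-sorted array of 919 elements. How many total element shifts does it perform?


Sum of shifts = 1 + 2 + 3 + ... + 918
= 919 * 918 / 2
= 843642 / 2
= 421821


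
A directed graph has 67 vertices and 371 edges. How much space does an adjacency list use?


Adjacency list: one list head per vertex + one entry per edge
Vertex heads: 67
Edge entries: 371
Total = 67 + 371 = 438


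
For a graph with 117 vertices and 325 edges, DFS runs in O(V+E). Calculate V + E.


A full DFS traversal visits each vertex once and examines each edge once.
V = 117
E = 325
Sum = 117 + 325 = 442


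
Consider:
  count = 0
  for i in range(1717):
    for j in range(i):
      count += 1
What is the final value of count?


For each i, the inner loop runs i times:
  i=0: inner runs 0 times
  i=1: inner runs 1 time
  i=2: inner runs 2 times
  i=3: inner runs 3 times
  i=4: inner runs 4 times
  i=5: inner runs 5 times
  i=6: inner runs 6 times
  i=7: inner runs 7 times
  ...
Total = 0 + 1 + 2 + ... + 1716 = 1717*(1717-1)/2 = 1473186


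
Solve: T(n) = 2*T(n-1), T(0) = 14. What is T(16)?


Unrolling:
T(16) = 2*T(15) = 2^2*T(14) = ... = 2^16*T(0)
= 2^16 * 14
= 65536 * 14 = 917504


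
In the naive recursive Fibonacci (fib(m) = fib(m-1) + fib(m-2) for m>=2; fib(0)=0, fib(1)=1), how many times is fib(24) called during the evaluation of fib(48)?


Let N(m) = number of times fib(m) is called while evaluating fib(48).
N(48) = 1 (the initial call).
N(47) = 1 (only fib(48) calls it).
For 1 <= m <= 46: fib(m) is called by fib(m+1) and fib(m+2), so
  N(m) = N(m+1) + N(m+2).
fib(0) is called only by fib(2), so N(0) = N(2).
Walk down from m=48:
  N(48)=1, N(47)=1, N(46)=2, N(45)=3, N(44)=5, N(43)=8, N(42)=13, N(41)=21, N(40)=34, N(39)=55, N(38)=89, N(37)=144, N(36)=233, N(35)=377, N(34)=610, N(33)=987, N(32)=1597, N(31)=2584, N(30)=4181, N(29)=6765, N(28)=10946, N(27)=17711, N(26)=28657, N(25)=46368, N(24)=75025
N(24) = 75025


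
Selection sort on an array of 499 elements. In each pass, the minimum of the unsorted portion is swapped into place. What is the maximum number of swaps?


Selection sort performs one swap per pass:
  Pass 1: find min in positions 0 to 498, swap with position 0
  Pass 2: find min in positions 1 to 498, swap with position 1
  Pass 3: find min in positions 2 to 498, swap with position 2
  Pass 4: find min in positions 3 to 498, swap with position 3
  Pass 5: find min in positions 4 to 498, swap with position 4
  ... (493 more passes)
Total passes (and swaps) = n - 1 = 499 - 1 = 498


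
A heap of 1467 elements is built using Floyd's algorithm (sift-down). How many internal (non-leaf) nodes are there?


Leaf nodes occupy roughly half the array.
Sift-down is called for each internal node, starting from the last one.
Internal nodes = floor(n/2) = floor(1467/2) = 733


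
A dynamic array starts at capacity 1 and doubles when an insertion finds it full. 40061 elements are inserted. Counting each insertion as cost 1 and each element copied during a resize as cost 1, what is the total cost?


n = 40061
Insertion costs: 40061
Resizes copy 1, 2, 4, ... up to the largest power of 2 that is <= n-1 = 40060, i.e. 32768.
Copy costs = 1 + 2 + 4 + 8 + 16 + 32 + 64 + 128 + 256 + 512 + 1024 + 2048 + 4096 + 8192 + 16384 + 32768 = 65535
Total = 40061 + 65535 = 105596


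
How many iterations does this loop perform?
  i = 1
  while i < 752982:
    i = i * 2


The loop variable doubles each iteration:
i = 1 -> 2 -> 4 -> 8 -> 16 -> 32 -> 64 -> 128 -> 256 -> 512 -> 1024 -> 2048 -> 4096 -> 8192 -> 16384 -> 32768 -> 65536 -> 131072 -> 262144 -> 524288 -> 1048576 (stop, 1048576 >= 752982)
Number of doublings = ceil(log2(752982)) = 20


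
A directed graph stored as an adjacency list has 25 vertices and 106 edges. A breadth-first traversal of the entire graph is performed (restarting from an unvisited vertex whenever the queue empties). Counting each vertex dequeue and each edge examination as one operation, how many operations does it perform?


A full BFS traversal dequeues each vertex once and examines each edge once.
Vertex visits: 25
Edge visits: 106
V + E = 25 + 106 = 131


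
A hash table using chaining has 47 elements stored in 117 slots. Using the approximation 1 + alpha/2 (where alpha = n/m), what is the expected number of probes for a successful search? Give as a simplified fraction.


Load factor alpha = n/m = 47/117
Expected probes = 1 + alpha/2 = 1 + 47/(2*117)
= 1 + 47/234
= 234/234 + 47/234
= 281/234


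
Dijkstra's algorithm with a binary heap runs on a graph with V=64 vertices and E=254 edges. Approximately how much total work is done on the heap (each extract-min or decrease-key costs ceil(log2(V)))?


Dijkstra with a binary heap: each vertex is extracted once, each edge may relax once.
Each heap operation costs O(log V).
V + E = 64 + 254 = 318
ceil(log2(64)) = 6 (since 2^5 = 32 < 64 <= 64 = 2^6)
Total heap work = (V+E) * ceil(log2(V)) = 318 * 6 = 1908


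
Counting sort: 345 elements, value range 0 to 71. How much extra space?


n = 345 (output array)
k = 72 (count array for 72 distinct values)
Extra space = 345 + 72 = 417


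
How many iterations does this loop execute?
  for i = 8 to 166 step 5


The loop variable i takes values starting at 8 and increments by 5 each iteration.
Sequence: i = 8, 13, 18, 23, 28, 33, 38, 43, 48, ...
The upper bound 166 is inclusive, so the count is floor((last - first) / step) + 1:
floor((166 - 8) / 5) + 1 = floor(158/5) + 1 = 31 + 1 = 32


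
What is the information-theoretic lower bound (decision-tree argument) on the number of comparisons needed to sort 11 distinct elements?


A binary decision tree of height h has at most 2^h leaves and needs at least n! of them, so h >= ceil(log2(n!)).
Compute 11! as a running product:
  x2 = 2, x3 = 6, x4 = 24, x5 = 120
  x6 = 720, x7 = 5040, x8 = 40320, x9 = 362880
  x10 = 3628800, x11 = 39916800
11! = 39916800
Bracket between powers of 2:
  2^25 = 33554432 < 39916800 <= 67108864 = 2^26
So ceil(log2(11!)) = 26


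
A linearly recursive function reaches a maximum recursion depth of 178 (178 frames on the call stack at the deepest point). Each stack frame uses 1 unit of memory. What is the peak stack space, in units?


Maximum recursion depth = 178 frames
Memory per frame = 1 unit
Total stack space = depth * frame_size
= 178 * 1 = 178


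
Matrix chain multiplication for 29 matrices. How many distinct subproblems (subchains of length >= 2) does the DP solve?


Subproblems are indexed by (i, j) where i < j.
Number of such pairs = n*(n-1)/2
= 29 * 28 / 2
= 406


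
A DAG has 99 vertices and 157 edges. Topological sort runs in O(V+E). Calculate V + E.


V = 99 (vertex processing)
E = 157 (edge processing)
V + E = 99 + 157 = 256


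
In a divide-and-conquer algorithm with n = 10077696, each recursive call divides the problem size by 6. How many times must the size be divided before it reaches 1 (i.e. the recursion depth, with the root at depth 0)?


Number of divisions = log_6(10077696)
Sizes: 10077696 -> 1679616 -> 279936 -> 46656 -> 7776 -> 1296 -> 216 -> 36 -> 6 -> 1 (9 divisions)
Recursion depth = 9


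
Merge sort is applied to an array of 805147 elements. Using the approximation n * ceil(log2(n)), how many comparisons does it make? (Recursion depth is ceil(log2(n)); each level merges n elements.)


Merge sort divides the array into halves recursively.
Number of levels = ceil(log2(805147)) = 20
At each level, approximately n = 805147 comparisons are needed for merging.
Total comparisons ~ n * ceil(log2(n)) = 805147 * 20 = 16102940


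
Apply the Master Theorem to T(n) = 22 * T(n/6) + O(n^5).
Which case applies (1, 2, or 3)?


The Master Theorem: T(n) = a*T(n/b) + O(n^c)
  a = 22, b = 6, c = 5
log_b(a) = log_6(22) ~ 1.725
Compare b^c with a: 6^5 = 7776 > 22, so c > log_b(a).
Since c > log_b(a), Case 3 applies.
T(n) = O(n^5)
Master Theorem case = 3


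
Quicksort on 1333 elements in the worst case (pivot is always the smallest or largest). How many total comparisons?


In the worst case, each partition step picks the worst pivot:
  Partition 1: 1332 comparisons (n-1 elements to compare)
  Partition 2: 1331 comparisons
  Partition 3: 1330 comparisons
  Partition 4: 1329 comparisons
  Partition 5: 1328 comparisons
  ...
  Last partition: 0 comparisons
Total = (n-1) + (n-2) + ... + 1 + 0 = n*(n-1)/2
= 1333*1332/2 = 887778


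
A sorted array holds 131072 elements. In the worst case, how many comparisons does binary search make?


Halving sequence: 131072 -> 65536 -> 32768 -> 16384 -> 8192 -> 4096 -> 2048 -> 1024 -> 512 -> 256 -> 128 -> 64 -> 32 -> 16 -> 8 -> 4 -> 2 -> 1
Number of halvings = 17
Max comparisons = 17 + 1 = 18


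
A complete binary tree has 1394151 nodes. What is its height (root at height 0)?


In a complete binary tree, level k holds nodes 2^k .. 2^(k+1)-1 (1-indexed).
Height = floor(log2(n)) = floor(log2(1394151)) = 20
Check: 2^20 = 1048576 <= 1394151 < 2097152 = 2^21


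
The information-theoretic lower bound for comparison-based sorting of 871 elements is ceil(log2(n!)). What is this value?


A binary decision tree of height h has at most 2^h leaves and needs at least n! of them, so h >= ceil(log2(n!)).
871! is far too large to multiply out, so use Stirling's series:
  ln(n!) ~ n ln n - n + (1/2) ln(2 pi n) + 1/(12n)  (error below 1/(360 n^3), negligible here)
  ln(871) = 6.7696420
  n ln n = 871 * 6.7696420 = 5896.3582
  (1/2) ln(2 pi * 871) = (1/2) ln(5472.6544) = 4.3038
  1/(12*871) = 0.0001
  ln(871!) ~ 5896.3582 - 871 + 4.3038 + 0.0001 = 5029.6621
Convert to base 2: log2(871!) = 5029.6621 / ln 2 = 5029.6621 / 0.69314718 = 7256.2686
ceil(7256.2686) = 7257


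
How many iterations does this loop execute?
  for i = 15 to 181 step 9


The loop variable i takes values starting at 15 and increments by 9 each iteration.
Sequence: i = 15, 24, 33, 42, 51, 60, 69, 78, 87, ...
The upper bound 181 is inclusive, so the count is floor((last - first) / step) + 1:
floor((181 - 15) / 9) + 1 = floor(166/9) + 1 = 18 + 1 = 19


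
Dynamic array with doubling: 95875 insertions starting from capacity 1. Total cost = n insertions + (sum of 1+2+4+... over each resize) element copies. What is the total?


n = 95875
Insertion costs: 95875
Resizes copy 1, 2, 4, ... up to the largest power of 2 that is <= n-1 = 95874, i.e. 65536.
Copy costs = 1 + 2 + 4 + 8 + 16 + 32 + 64 + 128 + 256 + 512 + 1024 + 2048 + 4096 + 8192 + 16384 + 32768 + 65536 = 131071
Total = 95875 + 131071 = 226946


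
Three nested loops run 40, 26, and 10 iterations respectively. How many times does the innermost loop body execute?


Loop 1 (outermost): 40 iterations
Loop 2 (middle): 26 iterations per outer
Loop 3 (innermost): 10 iterations per middle
Total = 40 * 26 * 10 = 10400


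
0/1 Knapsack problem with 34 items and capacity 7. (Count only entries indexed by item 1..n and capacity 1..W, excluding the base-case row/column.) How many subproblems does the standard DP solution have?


The DP table is indexed by (item, capacity).
Rows: 34 items
Columns: 7 capacity values (1 to W)
Total subproblems = 34 * 7 = 238


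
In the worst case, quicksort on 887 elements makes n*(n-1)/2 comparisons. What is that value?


Sum of comparisons per partition:
886 + 885 + ... + 1 + 0
= 887 * (887 - 1) / 2
= 887 * 886 / 2
= 392941


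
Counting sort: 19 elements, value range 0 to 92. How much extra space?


n = 19 (output array)
k = 93 (count array for 93 distinct values)
Extra space = 19 + 93 = 112


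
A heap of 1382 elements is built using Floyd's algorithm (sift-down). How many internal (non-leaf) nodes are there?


Leaf nodes occupy roughly half the array.
Sift-down is called for each internal node, starting from the last one.
Internal nodes = floor(n/2) = floor(1382/2) = 691


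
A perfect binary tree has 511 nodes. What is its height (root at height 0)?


For a perfect binary tree of height h: n = 2^(h+1) - 1, so h = log2(n+1) - 1.
  n + 1 = 512 = 2^9
  log2(512) = 9
  height = 9 - 1 = 8


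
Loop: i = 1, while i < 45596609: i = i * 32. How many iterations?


i multiplies by 32 each step:
i = 1 -> 32 -> 1024 -> 32768 -> 1048576 -> 33554432 -> 1073741824 (stop)
Iterations = ceil(log_32(45596609)) = 6


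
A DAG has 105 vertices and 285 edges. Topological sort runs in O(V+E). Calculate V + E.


V = 105 (vertex processing)
E = 285 (edge processing)
V + E = 105 + 285 = 390


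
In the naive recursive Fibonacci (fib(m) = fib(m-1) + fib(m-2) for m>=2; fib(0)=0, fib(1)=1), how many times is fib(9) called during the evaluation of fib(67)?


Let N(m) = number of times fib(m) is called while evaluating fib(67).
N(67) = 1 (the initial call).
N(66) = 1 (only fib(67) calls it).
For 1 <= m <= 65: fib(m) is called by fib(m+1) and fib(m+2), so
  N(m) = N(m+1) + N(m+2).
fib(0) is called only by fib(2), so N(0) = N(2).
Walk down from m=67:
  N(67)=1, N(66)=1, N(65)=2, N(64)=3, N(63)=5, N(62)=8, N(61)=13, N(60)=21, N(59)=34, N(58)=55, N(57)=89, N(56)=144, N(55)=233, N(54)=377, N(53)=610, N(52)=987, N(51)=1597, N(50)=2584, N(49)=4181, N(48)=6765, N(47)=10946, N(46)=17711, N(45)=28657, N(44)=46368, N(43)=75025, N(42)=121393, N(41)=196418, N(40)=317811, N(39)=514229, N(38)=832040, N(37)=1346269, N(36)=2178309, N(35)=3524578, N(34)=5702887, N(33)=9227465, N(32)=14930352, N(31)=24157817, N(30)=39088169, N(29)=63245986, N(28)=102334155, N(27)=165580141, N(26)=267914296, N(25)=433494437, N(24)=701408733, N(23)=1134903170, N(22)=1836311903, N(21)=2971215073, N(20)=4807526976, N(19)=7778742049, N(18)=12586269025, N(17)=20365011074, N(16)=32951280099, N(15)=53316291173, N(14)=86267571272, N(13)=139583862445, N(12)=225851433717, N(11)=365435296162, N(10)=591286729879, N(9)=956722026041
N(9) = 956722026041


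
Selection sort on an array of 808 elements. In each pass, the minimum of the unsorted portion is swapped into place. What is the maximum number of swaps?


Selection sort performs one swap per pass:
  Pass 1: find min in positions 0 to 807, swap with position 0
  Pass 2: find min in positions 1 to 807, swap with position 1
  Pass 3: find min in positions 2 to 807, swap with position 2
  Pass 4: find min in positions 3 to 807, swap with position 3
  Pass 5: find min in positions 4 to 807, swap with position 4
  ... (802 more passes)
Total passes (and swaps) = n - 1 = 808 - 1 = 807


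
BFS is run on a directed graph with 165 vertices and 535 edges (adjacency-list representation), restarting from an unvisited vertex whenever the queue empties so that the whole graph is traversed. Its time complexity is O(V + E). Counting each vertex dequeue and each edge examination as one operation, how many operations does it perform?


A full BFS traversal dequeues each vertex exactly once and examines each directed edge exactly once.
V = 165 (vertex processing cost)
E = 535 (edge examination cost)
Total operations proportional to V + E = 165 + 535 = 700


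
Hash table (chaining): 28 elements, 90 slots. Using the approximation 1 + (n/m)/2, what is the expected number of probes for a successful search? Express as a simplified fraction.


Computing expected probes:
alpha = 28/90
= 1 + alpha/2
= 1 + 28/(2*90)
= (2*90 + 28) / (2*90)
= 208/180 = 52/45


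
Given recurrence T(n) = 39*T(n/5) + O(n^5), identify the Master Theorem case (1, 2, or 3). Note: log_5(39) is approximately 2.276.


Master Theorem parameters: a=39, b=5, c=5
log_b(a) = 2.276
Compare b^c with a: 5^5 = 3125 > 39, so c > log_b(a).
Comparing c=5 vs log_b(a)=2.276:
5 > 2.276 => Case 3
Result: T(n) = O(n^5)
Master Theorem case = 3


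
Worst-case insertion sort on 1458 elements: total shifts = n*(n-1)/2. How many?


Sum of shifts = 1 + 2 + 3 + ... + 1457
= 1458 * 1457 / 2
= 2124306 / 2
= 1062153


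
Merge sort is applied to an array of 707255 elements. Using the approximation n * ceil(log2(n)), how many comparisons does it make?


Merge sort divides the array into halves recursively.
Number of levels = ceil(log2(707255)) = 20
At each level, approximately n = 707255 comparisons are needed for merging.
Total comparisons ~ n * ceil(log2(n)) = 707255 * 20 = 14145100


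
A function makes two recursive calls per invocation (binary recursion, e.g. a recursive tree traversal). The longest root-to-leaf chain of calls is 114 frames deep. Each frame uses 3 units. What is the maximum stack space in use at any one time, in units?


Binary recursion: the two calls run one after the other, so only one root-to-leaf chain of frames is on the stack at a time.
Maximum depth (longest chain) = 114 frames
Each frame = 3 units
Max stack space = 114 * 3 = 342


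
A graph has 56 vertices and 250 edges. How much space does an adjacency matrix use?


Adjacency matrix: V x V grid of entries
Space = V^2 = 56^2 = 56 * 56 = 3136


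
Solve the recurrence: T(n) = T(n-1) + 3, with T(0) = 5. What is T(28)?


Unrolling the recurrence:
T(28) = T(27) + 3
       = T(26) + 3 + 3
       = T(25) + 3*3
       ...
       = T(0) + 3*28
       = 5 + 84 = 89


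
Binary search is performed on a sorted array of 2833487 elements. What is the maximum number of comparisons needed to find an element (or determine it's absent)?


Binary search halves the search space each comparison:
  Step 1: search space = 2833487 -> 1416743
  Step 2: search space = 1416743 -> 708371
  Step 3: search space = 708371 -> 354185
  Step 4: search space = 354185 -> 177092
  Step 5: search space = 177092 -> 88546
  Step 6: search space = 88546 -> 44273
  Step 7: search space = 44273 -> 22136
  Step 8: search space = 22136 -> 11068
  Step 9: search space = 11068 -> 5534
  Step 10: search space = 5534 -> 2767
  Step 11: search space = 2767 -> 1383
  Step 12: search space = 1383 -> 691
  Step 13: search space = 691 -> 345
  Step 14: search space = 345 -> 172
  Step 15: search space = 172 -> 86
  Step 16: search space = 86 -> 43
  Step 17: search space = 43 -> 21
  Step 18: search space = 21 -> 10
  Step 19: search space = 10 -> 5
  Step 20: search space = 5 -> 2
  Step 21: search space = 2 -> 1
  Step 22: search space = 1 (final check)
Maximum comparisons = floor(log2(2833487)) + 1 = 21 + 1 = 22


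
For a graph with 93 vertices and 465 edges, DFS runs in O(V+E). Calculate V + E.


A full DFS traversal visits each vertex once and examines each edge once.
V = 93
E = 465
Sum = 93 + 465 = 558


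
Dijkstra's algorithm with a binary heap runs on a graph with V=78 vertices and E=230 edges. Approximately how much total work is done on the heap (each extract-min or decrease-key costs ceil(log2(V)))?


Dijkstra with a binary heap: each vertex is extracted once, each edge may relax once.
Each heap operation costs O(log V).
V + E = 78 + 230 = 308
ceil(log2(78)) = 7 (since 2^6 = 64 < 78 <= 128 = 2^7)
Total heap work = (V+E) * ceil(log2(V)) = 308 * 7 = 2156


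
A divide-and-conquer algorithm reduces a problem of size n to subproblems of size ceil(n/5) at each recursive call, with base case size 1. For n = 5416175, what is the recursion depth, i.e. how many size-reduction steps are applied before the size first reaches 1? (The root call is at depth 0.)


Each step divides the size by 5 (rounding up); after k steps the size is ceil(n/5^k), which equals 1 exactly when 5^k >= n.
So the depth is the smallest k with 5^k >= 5416175, i.e. ceil(log_5(5416175)).
5^9 = 1953125 < 5416175 <= 9765625 = 5^10
Recursion depth = 10


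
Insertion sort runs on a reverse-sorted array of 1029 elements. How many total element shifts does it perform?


Sum of shifts = 1 + 2 + 3 + ... + 1028
= 1029 * 1028 / 2
= 1057812 / 2
= 528906


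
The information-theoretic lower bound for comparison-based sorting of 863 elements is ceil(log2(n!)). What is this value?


A binary decision tree of height h has at most 2^h leaves and needs at least n! of them, so h >= ceil(log2(n!)).
863! is far too large to multiply out, so use Stirling's series:
  ln(n!) ~ n ln n - n + (1/2) ln(2 pi n) + 1/(12n)  (error below 1/(360 n^3), negligible here)
  ln(863) = 6.7604147
  n ln n = 863 * 6.7604147 = 5834.2379
  (1/2) ln(2 pi * 863) = (1/2) ln(5422.3889) = 4.2991
  1/(12*863) = 0.0001
  ln(863!) ~ 5834.2379 - 863 + 4.2991 + 0.0001 = 4975.5371
Convert to base 2: log2(863!) = 4975.5371 / ln 2 = 4975.5371 / 0.69314718 = 7178.1827
ceil(7178.1827) = 7179


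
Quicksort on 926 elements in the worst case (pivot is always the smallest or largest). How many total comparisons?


In the worst case, each partition step picks the worst pivot:
  Partition 1: 925 comparisons (n-1 elements to compare)
  Partition 2: 924 comparisons
  Partition 3: 923 comparisons
  Partition 4: 922 comparisons
  Partition 5: 921 comparisons
  ...
  Last partition: 0 comparisons
Total = (n-1) + (n-2) + ... + 1 + 0 = n*(n-1)/2
= 926*925/2 = 428275


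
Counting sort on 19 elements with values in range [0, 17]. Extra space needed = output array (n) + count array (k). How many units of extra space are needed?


Output array size: 19 (to store sorted result)
Count array size: 18 (one slot per possible value, range 0 to 17)
Total extra space = 19 + 18 = 37


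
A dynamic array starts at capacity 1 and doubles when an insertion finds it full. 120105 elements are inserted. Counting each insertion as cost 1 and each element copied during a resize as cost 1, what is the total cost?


n = 120105
Insertion costs: 120105
Resizes copy 1, 2, 4, ... up to the largest power of 2 that is <= n-1 = 120104, i.e. 65536.
Copy costs = 1 + 2 + 4 + 8 + 16 + 32 + 64 + 128 + 256 + 512 + 1024 + 2048 + 4096 + 8192 + 16384 + 32768 + 65536 = 131071
Total = 120105 + 131071 = 251176


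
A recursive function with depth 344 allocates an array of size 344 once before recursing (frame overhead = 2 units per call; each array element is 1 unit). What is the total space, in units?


Array allocation: 344 units (allocated once)
Stack frames: 344 deep * 2 per frame = 688 units
Total = 344 + 688 = 1032


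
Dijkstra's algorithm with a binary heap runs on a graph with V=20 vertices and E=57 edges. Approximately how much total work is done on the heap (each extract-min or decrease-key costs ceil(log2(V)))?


Dijkstra with a binary heap: each vertex is extracted once, each edge may relax once.
Each heap operation costs O(log V).
V + E = 20 + 57 = 77
ceil(log2(20)) = 5 (since 2^4 = 16 < 20 <= 32 = 2^5)
Total heap work = (V+E) * ceil(log2(V)) = 77 * 5 = 385


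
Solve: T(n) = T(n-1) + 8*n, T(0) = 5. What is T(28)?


Expanding the recurrence:
T(28) = T(27) + 8*28
       = T(26) + 8*27 + 8*28
       ...
       = T(0) + 8*(1 + 2 + ... + 28)
       = 5 + 8 * 28*29/2
       = 5 + 8 * 406
       = 5 + 3248 = 3253


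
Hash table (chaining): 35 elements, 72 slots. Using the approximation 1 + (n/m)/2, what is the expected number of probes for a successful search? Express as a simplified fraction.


Computing expected probes:
alpha = 35/72
= 1 + alpha/2
= 1 + 35/(2*72)
= (2*72 + 35) / (2*72)
= 179/144


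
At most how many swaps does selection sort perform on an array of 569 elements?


Each of the 568 passes places one element in its final position.
Pass 1: swap minimum into position 0
Pass 2: swap minimum of remaining into position 1
...
Pass 568: last two elements, one swap
Maximum swaps = 569 - 1 = 568


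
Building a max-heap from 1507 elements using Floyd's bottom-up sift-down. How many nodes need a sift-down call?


In a heap of 1507 elements (0-indexed array):
  Last element index: 1506
  Parent of last element: floor((1506 - 1) / 2) = 752
  Internal nodes: indices 0 to 752
  Count = floor(1507/2) = 753


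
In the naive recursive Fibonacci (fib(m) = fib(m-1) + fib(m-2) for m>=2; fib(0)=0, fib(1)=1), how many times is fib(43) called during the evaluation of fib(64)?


Let N(m) = number of times fib(m) is called while evaluating fib(64).
N(64) = 1 (the initial call).
N(63) = 1 (only fib(64) calls it).
For 1 <= m <= 62: fib(m) is called by fib(m+1) and fib(m+2), so
  N(m) = N(m+1) + N(m+2).
fib(0) is called only by fib(2), so N(0) = N(2).
Walk down from m=64:
  N(64)=1, N(63)=1, N(62)=2, N(61)=3, N(60)=5, N(59)=8, N(58)=13, N(57)=21, N(56)=34, N(55)=55, N(54)=89, N(53)=144, N(52)=233, N(51)=377, N(50)=610, N(49)=987, N(48)=1597, N(47)=2584, N(46)=4181, N(45)=6765, N(44)=10946, N(43)=17711
N(43) = 17711


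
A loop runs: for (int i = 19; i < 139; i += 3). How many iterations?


Loop starts at i = 19, increments by 3, stops when i >= 139.
Number of iterations = ceil((139 - 19) / 3)
= ceil(120 / 3)
= 40


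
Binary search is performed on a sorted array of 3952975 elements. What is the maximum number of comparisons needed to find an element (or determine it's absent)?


Binary search halves the search space each comparison:
  Step 1: search space = 3952975 -> 1976487
  Step 2: search space = 1976487 -> 988243
  Step 3: search space = 988243 -> 494121
  Step 4: search space = 494121 -> 247060
  Step 5: search space = 247060 -> 123530
  Step 6: search space = 123530 -> 61765
  Step 7: search space = 61765 -> 30882
  Step 8: search space = 30882 -> 15441
  Step 9: search space = 15441 -> 7720
  Step 10: search space = 7720 -> 3860
  Step 11: search space = 3860 -> 1930
  Step 12: search space = 1930 -> 965
  Step 13: search space = 965 -> 482
  Step 14: search space = 482 -> 241
  Step 15: search space = 241 -> 120
  Step 16: search space = 120 -> 60
  Step 17: search space = 60 -> 30
  Step 18: search space = 30 -> 15
  Step 19: search space = 15 -> 7
  Step 20: search space = 7 -> 3
  Step 21: search space = 3 -> 1
  Step 22: search space = 1 (final check)
Maximum comparisons = floor(log2(3952975)) + 1 = 21 + 1 = 22


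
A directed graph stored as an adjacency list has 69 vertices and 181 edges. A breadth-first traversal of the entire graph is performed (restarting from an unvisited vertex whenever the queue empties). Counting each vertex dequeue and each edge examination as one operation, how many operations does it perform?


A full BFS traversal dequeues each vertex once and examines each edge once.
Vertex visits: 69
Edge visits: 181
V + E = 69 + 181 = 250


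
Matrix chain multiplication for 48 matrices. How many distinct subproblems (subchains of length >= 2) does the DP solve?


Subproblems are indexed by (i, j) where i < j.
Number of such pairs = n*(n-1)/2
= 48 * 47 / 2
= 1128


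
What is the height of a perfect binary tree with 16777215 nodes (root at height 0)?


A perfect binary tree with 16777215 nodes:
  16777215 = 2^24 - 1
  Levels: 0, 1, ..., 23
  Height = 23


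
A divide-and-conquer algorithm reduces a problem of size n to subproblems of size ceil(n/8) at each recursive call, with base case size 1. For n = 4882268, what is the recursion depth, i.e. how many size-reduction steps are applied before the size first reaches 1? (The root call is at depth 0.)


Each step divides the size by 8 (rounding up); after k steps the size is ceil(n/8^k), which equals 1 exactly when 8^k >= n.
So the depth is the smallest k with 8^k >= 4882268, i.e. ceil(log_8(4882268)).
8^7 = 2097152 < 4882268 <= 16777216 = 8^8
Recursion depth = 8


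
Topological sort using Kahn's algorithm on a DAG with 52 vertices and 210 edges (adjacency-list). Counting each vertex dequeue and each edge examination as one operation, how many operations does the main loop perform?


Kahn's algorithm:
  1. Compute in-degrees: O(V + E)
  2. Process queue: each vertex dequeued once (O(V))
     each edge examined once (O(E))
Total = V + E = 52 + 210 = 262
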